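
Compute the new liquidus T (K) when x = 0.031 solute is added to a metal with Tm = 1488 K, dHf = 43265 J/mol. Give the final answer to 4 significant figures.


dT = R*Tm^2*x / dHf
dT = 8.314 * 1488^2 * 0.031 / 43265
dT = 13.1899 K
T_new = 1488 - 13.1899 = 1475 K


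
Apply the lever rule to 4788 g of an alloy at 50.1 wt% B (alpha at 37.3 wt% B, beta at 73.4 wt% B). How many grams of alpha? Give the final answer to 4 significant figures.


f_alpha = (C_beta - C0) / (C_beta - C_alpha)
f_alpha = (73.4 - 50.1) / (73.4 - 37.3) = 0.645429
m_alpha = f_alpha * m_total = 0.645429 * 4788 = 3090 g


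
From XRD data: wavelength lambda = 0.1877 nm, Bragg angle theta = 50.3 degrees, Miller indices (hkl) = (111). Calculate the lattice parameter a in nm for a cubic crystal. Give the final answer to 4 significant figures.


d = lambda / (2*sin(theta))
d = 0.1877 / (2*sin(50.3 deg))
d = 0.121978 nm
a = d * sqrt(h^2+k^2+l^2) = 0.121978 * sqrt(3)
a = 0.2113 nm


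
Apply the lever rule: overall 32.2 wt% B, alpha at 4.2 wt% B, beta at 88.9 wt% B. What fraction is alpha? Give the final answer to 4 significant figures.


f_alpha = (C_beta - C0) / (C_beta - C_alpha)
f_alpha = (88.9 - 32.2) / (88.9 - 4.2)
f_alpha = 0.6694


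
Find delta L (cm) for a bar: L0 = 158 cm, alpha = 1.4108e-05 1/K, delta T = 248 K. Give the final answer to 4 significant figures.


dL = L0 * alpha * dT
dL = 158 * 1.4108e-05 * 248
dL = 0.5528 cm


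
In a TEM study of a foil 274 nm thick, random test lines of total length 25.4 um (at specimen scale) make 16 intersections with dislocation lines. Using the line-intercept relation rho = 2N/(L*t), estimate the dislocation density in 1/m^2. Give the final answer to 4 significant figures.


rho = 2N / (L * t)
L = 25.4 um = 2.54e-05 m, t = 274 nm = 2.74e-07 m
rho = 2 * 16 / (2.54e-05 * 2.74e-07)
rho = 4.598e+12 1/m^2


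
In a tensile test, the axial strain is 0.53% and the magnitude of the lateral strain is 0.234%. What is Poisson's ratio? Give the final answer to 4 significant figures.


nu = -epsilon_lat / epsilon_axial
Lateral strain is contraction (negative), so using magnitudes:
nu = 0.234 / 0.53
nu = 0.4415


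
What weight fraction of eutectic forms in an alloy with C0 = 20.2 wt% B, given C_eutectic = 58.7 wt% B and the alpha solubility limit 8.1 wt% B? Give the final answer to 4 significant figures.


f_primary = (C_e - C0) / (C_e - C_alpha_max)
f_primary = (58.7 - 20.2) / (58.7 - 8.1)
f_primary = 0.76087
f_eutectic = 1 - 0.76087 = 0.2391


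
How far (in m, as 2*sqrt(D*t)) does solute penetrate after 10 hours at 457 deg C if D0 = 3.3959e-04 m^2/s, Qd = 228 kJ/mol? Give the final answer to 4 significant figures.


Step 1: D = D0 * exp(-Qd/(R*T))
T = 730.15 K
D = 3.3959e-04 * exp(-228e3 / (8.314 * 730.15)) = 1.65705e-20 m^2/s
Step 2: L = 2*sqrt(D*t)
t = 10 h = 36000 s
L = 2*sqrt(1.65705e-20 * 36000) = 4.885e-08 m


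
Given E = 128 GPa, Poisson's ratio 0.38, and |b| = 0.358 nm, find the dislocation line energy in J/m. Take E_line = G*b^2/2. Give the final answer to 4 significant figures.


Step 1: G = E / (2*(1+nu))
G = 128 / (2*(1+0.38)) = 46.3768 GPa = 4.63768e+10 Pa
Step 2: E_line = G*b^2/2
b = 0.358 nm = 3.58e-10 m
E_line = 0.5 * 4.63768e+10 * (3.58e-10)^2 = 2.972e-09 J/m


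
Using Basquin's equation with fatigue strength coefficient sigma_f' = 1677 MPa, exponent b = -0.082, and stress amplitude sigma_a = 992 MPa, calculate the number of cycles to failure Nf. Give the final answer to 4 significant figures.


sigma_a = sigma_f' * (2*Nf)^b
2*Nf = (sigma_a / sigma_f')^(1/b)
2*Nf = (992 / 1677)^(1/-0.082)
2*Nf = 603.599
Nf = 301.8 cycles


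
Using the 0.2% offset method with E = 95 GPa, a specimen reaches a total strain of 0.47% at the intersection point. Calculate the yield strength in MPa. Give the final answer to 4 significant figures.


Offset strain = 0.002
Elastic strain at yield = total_strain - offset = 4.7e-03 - 0.002 = 2.7e-03
sigma_y = E * elastic_strain = 95000 * 2.7e-03
sigma_y = 256.5 MPa


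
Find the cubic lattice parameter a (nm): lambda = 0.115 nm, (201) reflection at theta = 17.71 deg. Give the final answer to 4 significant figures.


d = lambda / (2*sin(theta))
d = 0.115 / (2*sin(17.71 deg))
d = 0.189021 nm
a = d * sqrt(h^2+k^2+l^2) = 0.189021 * sqrt(5)
a = 0.4227 nm


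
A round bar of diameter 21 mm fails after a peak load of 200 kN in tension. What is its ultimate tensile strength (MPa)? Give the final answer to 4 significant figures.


A0 = pi*(d/2)^2 = pi*(21/2)^2 = 346.361 mm^2
UTS = F_max / A0 = 200*1000 / 346.361
UTS = 577.4 MPa


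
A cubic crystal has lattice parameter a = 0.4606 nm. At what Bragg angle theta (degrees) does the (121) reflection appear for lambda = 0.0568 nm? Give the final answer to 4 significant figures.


d = a / sqrt(h^2+k^2+l^2)
d = 0.4606 / sqrt(6) = 0.188039 nm
lambda = 2*d*sin(theta)  =>  sin(theta) = lambda / (2*d)
sin(theta) = 0.0568 / (2 * 0.188039) = 0.151032
theta = 8.687 deg


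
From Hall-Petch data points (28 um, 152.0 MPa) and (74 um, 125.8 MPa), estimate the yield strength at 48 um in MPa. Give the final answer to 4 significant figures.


sigma_y = sigma0 + k / sqrt(d)
1/sqrt(d1) = 1/sqrt(2.8e-05) = 188.982;  1/sqrt(d2) = 116.248
k = (sigma1 - sigma2) / (1/sqrt(d1) - 1/sqrt(d2)) = (152.0 - 125.8) / (188.982 - 116.248) = 0.360214 MPa*m^0.5
sigma0 = sigma1 - k/sqrt(d1) = 152.0 - 0.360214*188.982 = 83.926 MPa
sigma_y(d3) = 83.926 + 0.360214 / sqrt(4.8e-05) = 135.9 MPa


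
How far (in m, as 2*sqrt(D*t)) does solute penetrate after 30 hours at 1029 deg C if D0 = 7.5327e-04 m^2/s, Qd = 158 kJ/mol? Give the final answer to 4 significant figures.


Step 1: D = D0 * exp(-Qd/(R*T))
T = 1302.15 K
D = 7.5327e-04 * exp(-158e3 / (8.314 * 1302.15)) = 3.45689e-10 m^2/s
Step 2: L = 2*sqrt(D*t)
t = 30 h = 108000 s
L = 2*sqrt(3.45689e-10 * 108000) = 0.01222 m


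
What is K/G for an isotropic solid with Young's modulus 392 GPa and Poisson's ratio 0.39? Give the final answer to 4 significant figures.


G = E / (2*(1+nu))
G = 392 / (2*(1+0.39)) = 141.007 GPa
K = E / (3*(1-2*nu))
K = 392 / (3*(1-2*0.39)) = 593.939 GPa
K/G = 593.939 / 141.007 = 4.212


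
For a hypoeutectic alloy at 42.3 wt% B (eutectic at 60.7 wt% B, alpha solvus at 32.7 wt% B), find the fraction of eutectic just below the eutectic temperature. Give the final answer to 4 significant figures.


f_primary = (C_e - C0) / (C_e - C_alpha_max)
f_primary = (60.7 - 42.3) / (60.7 - 32.7)
f_primary = 0.657143
f_eutectic = 1 - 0.657143 = 0.3429


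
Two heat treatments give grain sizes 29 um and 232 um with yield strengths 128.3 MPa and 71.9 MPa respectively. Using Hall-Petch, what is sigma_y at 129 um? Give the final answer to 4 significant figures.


sigma_y = sigma0 + k / sqrt(d)
1/sqrt(d1) = 1/sqrt(2.9e-05) = 185.695;  1/sqrt(d2) = 65.6532
k = (sigma1 - sigma2) / (1/sqrt(d1) - 1/sqrt(d2)) = (128.3 - 71.9) / (185.695 - 65.6532) = 0.469835 MPa*m^0.5
sigma0 = sigma1 - k/sqrt(d1) = 128.3 - 0.469835*185.695 = 41.0538 MPa
sigma_y(d3) = 41.0538 + 0.469835 / sqrt(1.29e-04) = 82.42 MPa


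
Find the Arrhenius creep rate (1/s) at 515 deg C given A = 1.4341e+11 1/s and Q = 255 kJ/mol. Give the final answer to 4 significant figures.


rate = A * exp(-Q / (R*T))
T = 515 + 273.15 = 788.15 K
rate = 1.4341e+11 * exp(-255e3 / (8.314 * 788.15))
rate = 1.802e-06 1/s


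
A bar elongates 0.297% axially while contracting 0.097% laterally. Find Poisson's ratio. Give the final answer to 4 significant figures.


nu = -epsilon_lat / epsilon_axial
Lateral strain is contraction (negative), so using magnitudes:
nu = 0.097 / 0.297
nu = 0.3266


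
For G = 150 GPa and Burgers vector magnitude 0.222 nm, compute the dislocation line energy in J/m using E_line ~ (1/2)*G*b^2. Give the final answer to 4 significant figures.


E = G*b^2/2
b = 0.222 nm = 2.22e-10 m
G = 150 GPa = 1.5e+11 Pa
E = 0.5 * 1.5e+11 * (2.22e-10)^2
E = 3.696e-09 J/m


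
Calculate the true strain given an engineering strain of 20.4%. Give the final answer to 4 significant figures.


epsilon_true = ln(1 + epsilon_eng)
epsilon_true = ln(1 + 0.204)
epsilon_true = 0.1856


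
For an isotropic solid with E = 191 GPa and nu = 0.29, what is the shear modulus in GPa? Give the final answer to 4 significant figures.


G = E / (2*(1+nu))
G = 191 / (2*(1+0.29))
G = 74.03 GPa


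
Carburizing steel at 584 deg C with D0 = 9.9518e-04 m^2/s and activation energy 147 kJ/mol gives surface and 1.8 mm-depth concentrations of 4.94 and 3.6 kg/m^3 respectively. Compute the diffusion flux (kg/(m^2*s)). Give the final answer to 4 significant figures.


Step 1: D = D0 * exp(-Qd/(R*T))
T = 584 + 273.15 = 857.15 K
D = 9.9518e-04 * exp(-147e3 / (8.314 * 857.15)) = 1.09499e-12 m^2/s
Step 2: J = D * (C1 - C2) / dx
J = 1.09499e-12 * (4.94 - 3.6) / 1.8e-03
J = 8.152e-10 kg/(m^2*s)


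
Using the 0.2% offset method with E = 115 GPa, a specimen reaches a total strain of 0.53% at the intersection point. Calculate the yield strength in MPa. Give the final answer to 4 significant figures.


Offset strain = 0.002
Elastic strain at yield = total_strain - offset = 5.3e-03 - 0.002 = 3.3e-03
sigma_y = E * elastic_strain = 115000 * 3.3e-03
sigma_y = 379.5 MPa


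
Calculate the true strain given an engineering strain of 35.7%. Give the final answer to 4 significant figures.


epsilon_true = ln(1 + epsilon_eng)
epsilon_true = ln(1 + 0.357)
epsilon_true = 0.3053


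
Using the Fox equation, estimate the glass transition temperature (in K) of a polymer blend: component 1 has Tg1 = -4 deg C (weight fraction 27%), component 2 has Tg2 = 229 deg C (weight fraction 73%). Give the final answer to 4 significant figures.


1/Tg = w1/Tg1 + w2/Tg2 (in Kelvin)
Tg1 = 269.15 K, Tg2 = 502.15 K
1/Tg = 0.27/269.15 + 0.73/502.15
Tg = 407 K


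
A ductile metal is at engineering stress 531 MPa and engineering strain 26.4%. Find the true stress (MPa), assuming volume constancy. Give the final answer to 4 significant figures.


sigma_true = sigma_eng * (1 + epsilon_eng)
sigma_true = 531 * (1 + 0.264)
sigma_true = 671.2 MPa


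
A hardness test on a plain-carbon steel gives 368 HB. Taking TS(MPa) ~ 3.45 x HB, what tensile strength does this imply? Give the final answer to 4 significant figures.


TS (MPa) = 3.45 * HB
TS = 3.45 * 368
TS = 1270 MPa


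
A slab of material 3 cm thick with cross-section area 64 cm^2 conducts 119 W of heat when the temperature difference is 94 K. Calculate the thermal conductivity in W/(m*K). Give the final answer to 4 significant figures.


k = Q*L / (A*dT)
L = 0.03 m, A = 6.4e-03 m^2
k = 119 * 0.03 / (6.4e-03 * 94)
k = 5.934 W/(m*K)


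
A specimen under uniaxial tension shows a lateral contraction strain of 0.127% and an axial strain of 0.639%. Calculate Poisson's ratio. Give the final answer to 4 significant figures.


nu = -epsilon_lat / epsilon_axial
Lateral strain is contraction (negative), so using magnitudes:
nu = 0.127 / 0.639
nu = 0.1987


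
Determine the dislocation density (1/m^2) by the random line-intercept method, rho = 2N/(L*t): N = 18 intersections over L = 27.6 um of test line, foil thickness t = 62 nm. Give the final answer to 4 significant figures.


rho = 2N / (L * t)
L = 27.6 um = 2.76e-05 m, t = 62 nm = 6.2e-08 m
rho = 2 * 18 / (2.76e-05 * 6.2e-08)
rho = 2.104e+13 1/m^2


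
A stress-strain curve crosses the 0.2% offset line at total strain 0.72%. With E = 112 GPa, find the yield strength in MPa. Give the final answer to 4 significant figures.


Offset strain = 0.002
Elastic strain at yield = total_strain - offset = 7.2e-03 - 0.002 = 5.2e-03
sigma_y = E * elastic_strain = 112000 * 5.2e-03
sigma_y = 582.4 MPa


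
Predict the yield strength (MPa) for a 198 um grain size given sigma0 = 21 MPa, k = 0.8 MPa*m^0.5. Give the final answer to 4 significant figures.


sigma_y = sigma0 + k / sqrt(d)
d = 198 um = 1.98e-04 m
sigma_y = 21 + 0.8 / sqrt(1.98e-04)
sigma_y = 77.85 MPa


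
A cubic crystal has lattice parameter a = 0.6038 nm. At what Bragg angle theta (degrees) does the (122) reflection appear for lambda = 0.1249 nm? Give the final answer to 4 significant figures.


d = a / sqrt(h^2+k^2+l^2)
d = 0.6038 / sqrt(9) = 0.201267 nm
lambda = 2*d*sin(theta)  =>  sin(theta) = lambda / (2*d)
sin(theta) = 0.1249 / (2 * 0.201267) = 0.310285
theta = 18.08 deg


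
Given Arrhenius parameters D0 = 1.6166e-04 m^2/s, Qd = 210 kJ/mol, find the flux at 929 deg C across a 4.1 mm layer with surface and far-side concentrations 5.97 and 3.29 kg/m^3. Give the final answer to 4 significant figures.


Step 1: D = D0 * exp(-Qd/(R*T))
T = 929 + 273.15 = 1202.15 K
D = 1.6166e-04 * exp(-210e3 / (8.314 * 1202.15)) = 1.21216e-13 m^2/s
Step 2: J = D * (C1 - C2) / dx
J = 1.21216e-13 * (5.97 - 3.29) / 4.1e-03
J = 7.923e-11 kg/(m^2*s)


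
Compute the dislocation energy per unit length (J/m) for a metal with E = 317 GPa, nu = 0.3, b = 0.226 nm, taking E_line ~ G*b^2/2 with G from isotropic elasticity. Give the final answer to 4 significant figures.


Step 1: G = E / (2*(1+nu))
G = 317 / (2*(1+0.3)) = 121.923 GPa = 1.21923e+11 Pa
Step 2: E_line = G*b^2/2
b = 0.226 nm = 2.26e-10 m
E_line = 0.5 * 1.21923e+11 * (2.26e-10)^2 = 3.114e-09 J/m


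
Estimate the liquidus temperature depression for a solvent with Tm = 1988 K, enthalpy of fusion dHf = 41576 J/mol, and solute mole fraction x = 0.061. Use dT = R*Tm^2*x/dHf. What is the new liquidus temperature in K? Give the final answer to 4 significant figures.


dT = R*Tm^2*x / dHf
dT = 8.314 * 1988^2 * 0.061 / 41576
dT = 48.2092 K
T_new = 1988 - 48.2092 = 1940 K


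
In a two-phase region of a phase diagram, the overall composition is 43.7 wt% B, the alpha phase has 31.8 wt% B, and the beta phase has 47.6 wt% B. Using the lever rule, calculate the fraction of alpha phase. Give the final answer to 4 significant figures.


f_alpha = (C_beta - C0) / (C_beta - C_alpha)
f_alpha = (47.6 - 43.7) / (47.6 - 31.8)
f_alpha = 0.2468


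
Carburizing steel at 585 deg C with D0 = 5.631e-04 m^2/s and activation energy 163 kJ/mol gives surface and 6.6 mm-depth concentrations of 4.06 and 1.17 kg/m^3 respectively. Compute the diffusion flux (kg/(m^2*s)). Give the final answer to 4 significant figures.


Step 1: D = D0 * exp(-Qd/(R*T))
T = 585 + 273.15 = 858.15 K
D = 5.631e-04 * exp(-163e3 / (8.314 * 858.15)) = 6.73904e-14 m^2/s
Step 2: J = D * (C1 - C2) / dx
J = 6.73904e-14 * (4.06 - 1.17) / 6.6e-03
J = 2.951e-11 kg/(m^2*s)


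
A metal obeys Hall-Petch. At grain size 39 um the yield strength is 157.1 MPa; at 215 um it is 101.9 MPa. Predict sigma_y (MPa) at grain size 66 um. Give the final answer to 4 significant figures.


sigma_y = sigma0 + k / sqrt(d)
1/sqrt(d1) = 1/sqrt(3.9e-05) = 160.128;  1/sqrt(d2) = 68.1994
k = (sigma1 - sigma2) / (1/sqrt(d1) - 1/sqrt(d2)) = (157.1 - 101.9) / (160.128 - 68.1994) = 0.600465 MPa*m^0.5
sigma0 = sigma1 - k/sqrt(d1) = 157.1 - 0.600465*160.128 = 60.9486 MPa
sigma_y(d3) = 60.9486 + 0.600465 / sqrt(6.6e-05) = 134.9 MPa


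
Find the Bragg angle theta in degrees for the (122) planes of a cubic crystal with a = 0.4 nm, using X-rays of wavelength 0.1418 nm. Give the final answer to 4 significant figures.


d = a / sqrt(h^2+k^2+l^2)
d = 0.4 / sqrt(9) = 0.133333 nm
lambda = 2*d*sin(theta)  =>  sin(theta) = lambda / (2*d)
sin(theta) = 0.1418 / (2 * 0.133333) = 0.53175
theta = 32.12 deg


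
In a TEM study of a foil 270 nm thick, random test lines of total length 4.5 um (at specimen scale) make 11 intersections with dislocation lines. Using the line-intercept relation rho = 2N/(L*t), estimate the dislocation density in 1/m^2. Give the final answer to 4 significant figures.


rho = 2N / (L * t)
L = 4.5 um = 4.5e-06 m, t = 270 nm = 2.7e-07 m
rho = 2 * 11 / (4.5e-06 * 2.7e-07)
rho = 1.811e+13 1/m^2


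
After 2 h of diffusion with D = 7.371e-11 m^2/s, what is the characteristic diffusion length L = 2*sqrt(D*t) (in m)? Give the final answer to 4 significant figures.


t = 2 hr = 7200 s
Diffusion length = 2*sqrt(D*t)
= 2*sqrt(7.371e-11 * 7200)
= 1.457e-03 m


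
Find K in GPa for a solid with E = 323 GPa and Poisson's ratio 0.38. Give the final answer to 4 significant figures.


K = E / (3*(1-2*nu))
K = 323 / (3*(1-2*0.38))
K = 448.6 GPa


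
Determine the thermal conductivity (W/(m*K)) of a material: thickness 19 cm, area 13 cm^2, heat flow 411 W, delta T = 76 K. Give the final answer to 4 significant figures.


k = Q*L / (A*dT)
L = 0.19 m, A = 1.3e-03 m^2
k = 411 * 0.19 / (1.3e-03 * 76)
k = 790.4 W/(m*K)


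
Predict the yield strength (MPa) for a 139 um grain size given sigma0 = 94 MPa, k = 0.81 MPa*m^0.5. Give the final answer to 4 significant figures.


sigma_y = sigma0 + k / sqrt(d)
d = 139 um = 1.39e-04 m
sigma_y = 94 + 0.81 / sqrt(1.39e-04)
sigma_y = 162.7 MPa


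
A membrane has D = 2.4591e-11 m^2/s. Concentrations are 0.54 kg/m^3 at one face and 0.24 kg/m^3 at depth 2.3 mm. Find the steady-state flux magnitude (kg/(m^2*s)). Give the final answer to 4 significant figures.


J = -D * (dC/dx) = D * (C1 - C2) / dx
J = 2.4591e-11 * (0.54 - 0.24) / 2.3e-03
J = 3.208e-09 kg/(m^2*s)


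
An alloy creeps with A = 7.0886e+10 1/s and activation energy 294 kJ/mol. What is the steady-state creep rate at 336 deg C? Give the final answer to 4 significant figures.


rate = A * exp(-Q / (R*T))
T = 336 + 273.15 = 609.15 K
rate = 7.0886e+10 * exp(-294e3 / (8.314 * 609.15))
rate = 4.356e-15 1/s


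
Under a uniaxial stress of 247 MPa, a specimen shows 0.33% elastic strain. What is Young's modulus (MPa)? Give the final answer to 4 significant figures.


E = sigma / epsilon
epsilon = 0.33% = 3.3e-03
E = 247 / 3.3e-03
E = 74850 MPa


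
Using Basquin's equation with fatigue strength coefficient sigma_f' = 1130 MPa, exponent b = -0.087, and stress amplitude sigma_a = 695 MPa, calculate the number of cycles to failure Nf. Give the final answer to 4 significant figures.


sigma_a = sigma_f' * (2*Nf)^b
2*Nf = (sigma_a / sigma_f')^(1/b)
2*Nf = (695 / 1130)^(1/-0.087)
2*Nf = 266.909
Nf = 133.5 cycles


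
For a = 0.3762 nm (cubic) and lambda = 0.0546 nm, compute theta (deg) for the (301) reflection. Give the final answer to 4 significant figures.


d = a / sqrt(h^2+k^2+l^2)
d = 0.3762 / sqrt(10) = 0.118965 nm
lambda = 2*d*sin(theta)  =>  sin(theta) = lambda / (2*d)
sin(theta) = 0.0546 / (2 * 0.118965) = 0.229479
theta = 13.27 deg


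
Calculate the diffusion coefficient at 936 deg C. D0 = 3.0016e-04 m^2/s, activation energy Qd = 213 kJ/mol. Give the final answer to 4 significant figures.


D = D0 * exp(-Qd / (R*T))
T = 1209.15 K
D = 3.0016e-04 * exp(-213e3 / (8.314 * 1209.15))
D = 1.886e-13 m^2/s


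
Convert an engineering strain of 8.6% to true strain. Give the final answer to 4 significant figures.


epsilon_true = ln(1 + epsilon_eng)
epsilon_true = ln(1 + 0.086)
epsilon_true = 0.0825


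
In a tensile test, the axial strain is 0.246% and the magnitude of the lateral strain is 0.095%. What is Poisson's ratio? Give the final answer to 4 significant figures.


nu = -epsilon_lat / epsilon_axial
Lateral strain is contraction (negative), so using magnitudes:
nu = 0.095 / 0.246
nu = 0.3862


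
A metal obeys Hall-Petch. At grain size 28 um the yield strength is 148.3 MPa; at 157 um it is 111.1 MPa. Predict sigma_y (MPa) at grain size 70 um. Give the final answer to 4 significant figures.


sigma_y = sigma0 + k / sqrt(d)
1/sqrt(d1) = 1/sqrt(2.8e-05) = 188.982;  1/sqrt(d2) = 79.8087
k = (sigma1 - sigma2) / (1/sqrt(d1) - 1/sqrt(d2)) = (148.3 - 111.1) / (188.982 - 79.8087) = 0.340742 MPa*m^0.5
sigma0 = sigma1 - k/sqrt(d1) = 148.3 - 0.340742*188.982 = 83.9058 MPa
sigma_y(d3) = 83.9058 + 0.340742 / sqrt(7e-05) = 124.6 MPa


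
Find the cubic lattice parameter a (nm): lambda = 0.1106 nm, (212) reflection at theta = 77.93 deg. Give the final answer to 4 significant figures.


d = lambda / (2*sin(theta))
d = 0.1106 / (2*sin(77.93 deg))
d = 0.0565502 nm
a = d * sqrt(h^2+k^2+l^2) = 0.0565502 * sqrt(9)
a = 0.1697 nm


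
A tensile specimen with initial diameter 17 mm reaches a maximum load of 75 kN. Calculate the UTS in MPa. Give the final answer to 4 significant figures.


A0 = pi*(d/2)^2 = pi*(17/2)^2 = 226.98 mm^2
UTS = F_max / A0 = 75*1000 / 226.98
UTS = 330.4 MPa


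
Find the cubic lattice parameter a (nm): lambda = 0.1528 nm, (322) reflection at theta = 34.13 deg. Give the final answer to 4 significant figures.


d = lambda / (2*sin(theta))
d = 0.1528 / (2*sin(34.13 deg))
d = 0.136168 nm
a = d * sqrt(h^2+k^2+l^2) = 0.136168 * sqrt(17)
a = 0.5614 nm


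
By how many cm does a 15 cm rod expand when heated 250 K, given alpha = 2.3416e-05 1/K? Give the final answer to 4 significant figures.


dL = L0 * alpha * dT
dL = 15 * 2.3416e-05 * 250
dL = 0.08781 cm


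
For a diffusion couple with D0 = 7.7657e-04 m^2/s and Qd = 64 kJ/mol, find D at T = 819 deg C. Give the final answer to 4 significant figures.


D = D0 * exp(-Qd / (R*T))
T = 1092.15 K
D = 7.7657e-04 * exp(-64e3 / (8.314 * 1092.15))
D = 6.747e-07 m^2/s


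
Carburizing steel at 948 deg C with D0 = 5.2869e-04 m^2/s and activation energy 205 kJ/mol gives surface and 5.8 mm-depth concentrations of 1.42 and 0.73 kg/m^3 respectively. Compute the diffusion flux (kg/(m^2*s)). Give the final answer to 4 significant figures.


Step 1: D = D0 * exp(-Qd/(R*T))
T = 948 + 273.15 = 1221.15 K
D = 5.2869e-04 * exp(-205e3 / (8.314 * 1221.15)) = 8.99535e-13 m^2/s
Step 2: J = D * (C1 - C2) / dx
J = 8.99535e-13 * (1.42 - 0.73) / 5.8e-03
J = 1.07e-10 kg/(m^2*s)


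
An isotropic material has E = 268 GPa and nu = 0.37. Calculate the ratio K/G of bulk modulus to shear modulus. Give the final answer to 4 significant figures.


G = E / (2*(1+nu))
G = 268 / (2*(1+0.37)) = 97.8102 GPa
K = E / (3*(1-2*nu))
K = 268 / (3*(1-2*0.37)) = 343.59 GPa
K/G = 343.59 / 97.8102 = 3.513


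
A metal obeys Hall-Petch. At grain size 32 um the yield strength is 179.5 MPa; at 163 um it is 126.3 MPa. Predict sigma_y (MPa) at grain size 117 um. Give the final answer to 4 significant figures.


sigma_y = sigma0 + k / sqrt(d)
1/sqrt(d1) = 1/sqrt(3.2e-05) = 176.777;  1/sqrt(d2) = 78.326
k = (sigma1 - sigma2) / (1/sqrt(d1) - 1/sqrt(d2)) = (179.5 - 126.3) / (176.777 - 78.326) = 0.540372 MPa*m^0.5
sigma0 = sigma1 - k/sqrt(d1) = 179.5 - 0.540372*176.777 = 83.9748 MPa
sigma_y(d3) = 83.9748 + 0.540372 / sqrt(1.17e-04) = 133.9 MPa


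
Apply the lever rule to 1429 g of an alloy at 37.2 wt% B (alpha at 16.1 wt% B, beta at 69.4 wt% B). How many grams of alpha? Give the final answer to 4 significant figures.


f_alpha = (C_beta - C0) / (C_beta - C_alpha)
f_alpha = (69.4 - 37.2) / (69.4 - 16.1) = 0.604128
m_alpha = f_alpha * m_total = 0.604128 * 1429 = 863.3 g


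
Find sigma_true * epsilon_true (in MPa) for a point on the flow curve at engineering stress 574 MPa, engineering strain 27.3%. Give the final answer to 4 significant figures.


sigma_true = sigma_eng * (1 + epsilon_eng)
sigma_true = 574 * (1 + 0.273) = 730.702 MPa
epsilon_true = ln(1 + epsilon_eng)
epsilon_true = ln(1 + 0.273) = 0.241376
sigma_true * epsilon_true = 730.702 * 0.241376 = 176.4 MPa


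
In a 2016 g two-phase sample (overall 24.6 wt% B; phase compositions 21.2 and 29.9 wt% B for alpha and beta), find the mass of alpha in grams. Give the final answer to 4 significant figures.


f_alpha = (C_beta - C0) / (C_beta - C_alpha)
f_alpha = (29.9 - 24.6) / (29.9 - 21.2) = 0.609195
m_alpha = f_alpha * m_total = 0.609195 * 2016 = 1228 g


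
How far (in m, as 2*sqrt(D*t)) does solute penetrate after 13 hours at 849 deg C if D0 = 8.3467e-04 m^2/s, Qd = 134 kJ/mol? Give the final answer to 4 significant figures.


Step 1: D = D0 * exp(-Qd/(R*T))
T = 1122.15 K
D = 8.3467e-04 * exp(-134e3 / (8.314 * 1122.15)) = 4.82794e-10 m^2/s
Step 2: L = 2*sqrt(D*t)
t = 13 h = 46800 s
L = 2*sqrt(4.82794e-10 * 46800) = 9.507e-03 m


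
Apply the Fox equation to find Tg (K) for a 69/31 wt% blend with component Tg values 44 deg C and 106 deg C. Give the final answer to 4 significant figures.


1/Tg = w1/Tg1 + w2/Tg2 (in Kelvin)
Tg1 = 317.15 K, Tg2 = 379.15 K
1/Tg = 0.69/317.15 + 0.31/379.15
Tg = 334.1 K


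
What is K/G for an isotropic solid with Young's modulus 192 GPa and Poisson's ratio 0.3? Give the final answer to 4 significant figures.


G = E / (2*(1+nu))
G = 192 / (2*(1+0.3)) = 73.8462 GPa
K = E / (3*(1-2*nu))
K = 192 / (3*(1-2*0.3)) = 160 GPa
K/G = 160 / 73.8462 = 2.167


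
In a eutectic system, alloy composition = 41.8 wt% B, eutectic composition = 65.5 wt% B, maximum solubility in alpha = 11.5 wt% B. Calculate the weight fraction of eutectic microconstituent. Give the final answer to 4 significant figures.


f_primary = (C_e - C0) / (C_e - C_alpha_max)
f_primary = (65.5 - 41.8) / (65.5 - 11.5)
f_primary = 0.438889
f_eutectic = 1 - 0.438889 = 0.5611


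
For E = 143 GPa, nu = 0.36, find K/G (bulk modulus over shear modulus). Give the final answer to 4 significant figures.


G = E / (2*(1+nu))
G = 143 / (2*(1+0.36)) = 52.5735 GPa
K = E / (3*(1-2*nu))
K = 143 / (3*(1-2*0.36)) = 170.238 GPa
K/G = 170.238 / 52.5735 = 3.238


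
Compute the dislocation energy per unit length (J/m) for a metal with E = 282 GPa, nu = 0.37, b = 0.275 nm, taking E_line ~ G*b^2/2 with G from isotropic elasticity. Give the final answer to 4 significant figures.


Step 1: G = E / (2*(1+nu))
G = 282 / (2*(1+0.37)) = 102.92 GPa = 1.0292e+11 Pa
Step 2: E_line = G*b^2/2
b = 0.275 nm = 2.75e-10 m
E_line = 0.5 * 1.0292e+11 * (2.75e-10)^2 = 3.892e-09 J/m


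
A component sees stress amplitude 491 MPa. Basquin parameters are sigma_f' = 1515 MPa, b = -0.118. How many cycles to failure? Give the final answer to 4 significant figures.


sigma_a = sigma_f' * (2*Nf)^b
2*Nf = (sigma_a / sigma_f')^(1/b)
2*Nf = (491 / 1515)^(1/-0.118)
2*Nf = 14024.1
Nf = 7012 cycles


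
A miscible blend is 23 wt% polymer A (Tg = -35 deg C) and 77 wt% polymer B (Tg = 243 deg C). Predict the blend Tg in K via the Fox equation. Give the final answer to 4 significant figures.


1/Tg = w1/Tg1 + w2/Tg2 (in Kelvin)
Tg1 = 238.15 K, Tg2 = 516.15 K
1/Tg = 0.23/238.15 + 0.77/516.15
Tg = 406.9 K


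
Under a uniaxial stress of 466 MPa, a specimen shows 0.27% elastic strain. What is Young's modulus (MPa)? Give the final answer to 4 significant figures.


E = sigma / epsilon
epsilon = 0.27% = 2.7e-03
E = 466 / 2.7e-03
E = 172600 MPa


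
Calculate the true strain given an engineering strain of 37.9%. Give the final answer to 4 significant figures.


epsilon_true = ln(1 + epsilon_eng)
epsilon_true = ln(1 + 0.379)
epsilon_true = 0.3214


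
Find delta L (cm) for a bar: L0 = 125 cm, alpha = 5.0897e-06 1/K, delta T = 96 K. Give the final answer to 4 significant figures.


dL = L0 * alpha * dT
dL = 125 * 5.0897e-06 * 96
dL = 0.06108 cm


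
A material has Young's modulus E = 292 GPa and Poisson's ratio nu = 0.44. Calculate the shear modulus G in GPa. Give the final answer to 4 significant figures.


G = E / (2*(1+nu))
G = 292 / (2*(1+0.44))
G = 101.4 GPa


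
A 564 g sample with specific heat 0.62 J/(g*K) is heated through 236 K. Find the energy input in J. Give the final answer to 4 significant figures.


Q = m * cp * dT
Q = 564 * 0.62 * 236
Q = 82520 J


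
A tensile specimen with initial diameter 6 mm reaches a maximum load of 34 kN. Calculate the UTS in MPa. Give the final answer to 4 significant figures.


A0 = pi*(d/2)^2 = pi*(6/2)^2 = 28.2743 mm^2
UTS = F_max / A0 = 34*1000 / 28.2743
UTS = 1203 MPa


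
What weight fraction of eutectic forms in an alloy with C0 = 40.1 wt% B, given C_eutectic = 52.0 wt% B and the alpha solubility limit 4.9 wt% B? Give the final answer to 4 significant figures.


f_primary = (C_e - C0) / (C_e - C_alpha_max)
f_primary = (52.0 - 40.1) / (52.0 - 4.9)
f_primary = 0.252654
f_eutectic = 1 - 0.252654 = 0.7473


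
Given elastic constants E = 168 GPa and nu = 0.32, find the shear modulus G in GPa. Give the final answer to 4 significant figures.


G = E / (2*(1+nu))
G = 168 / (2*(1+0.32))
G = 63.64 GPa


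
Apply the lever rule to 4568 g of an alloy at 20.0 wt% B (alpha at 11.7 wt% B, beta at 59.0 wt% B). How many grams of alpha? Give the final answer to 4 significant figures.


f_alpha = (C_beta - C0) / (C_beta - C_alpha)
f_alpha = (59.0 - 20.0) / (59.0 - 11.7) = 0.824524
m_alpha = f_alpha * m_total = 0.824524 * 4568 = 3766 g


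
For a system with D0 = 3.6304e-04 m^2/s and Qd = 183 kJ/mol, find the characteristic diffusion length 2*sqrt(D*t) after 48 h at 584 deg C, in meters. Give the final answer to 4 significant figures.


Step 1: D = D0 * exp(-Qd/(R*T))
T = 857.15 K
D = 3.6304e-04 * exp(-183e3 / (8.314 * 857.15)) = 2.55593e-15 m^2/s
Step 2: L = 2*sqrt(D*t)
t = 48 h = 172800 s
L = 2*sqrt(2.55593e-15 * 172800) = 4.203e-05 m


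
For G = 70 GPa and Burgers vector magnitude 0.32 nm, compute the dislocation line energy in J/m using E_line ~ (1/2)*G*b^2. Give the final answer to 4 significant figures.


E = G*b^2/2
b = 0.32 nm = 3.2e-10 m
G = 70 GPa = 7e+10 Pa
E = 0.5 * 7e+10 * (3.2e-10)^2
E = 3.584e-09 J/m


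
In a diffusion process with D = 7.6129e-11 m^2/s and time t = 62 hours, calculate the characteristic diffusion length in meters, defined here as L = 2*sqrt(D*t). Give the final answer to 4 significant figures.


t = 62 hr = 223200 s
Diffusion length = 2*sqrt(D*t)
= 2*sqrt(7.6129e-11 * 223200)
= 8.244e-03 m


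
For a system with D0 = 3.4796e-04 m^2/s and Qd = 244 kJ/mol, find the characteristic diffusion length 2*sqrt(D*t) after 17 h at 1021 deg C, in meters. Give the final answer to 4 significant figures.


Step 1: D = D0 * exp(-Qd/(R*T))
T = 1294.15 K
D = 3.4796e-04 * exp(-244e3 / (8.314 * 1294.15)) = 4.92965e-14 m^2/s
Step 2: L = 2*sqrt(D*t)
t = 17 h = 61200 s
L = 2*sqrt(4.92965e-14 * 61200) = 1.099e-04 m


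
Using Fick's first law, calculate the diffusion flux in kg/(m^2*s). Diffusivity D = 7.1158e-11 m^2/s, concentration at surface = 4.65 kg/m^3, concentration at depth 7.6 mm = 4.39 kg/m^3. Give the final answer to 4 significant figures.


J = -D * (dC/dx) = D * (C1 - C2) / dx
J = 7.1158e-11 * (4.65 - 4.39) / 7.6e-03
J = 2.434e-09 kg/(m^2*s)


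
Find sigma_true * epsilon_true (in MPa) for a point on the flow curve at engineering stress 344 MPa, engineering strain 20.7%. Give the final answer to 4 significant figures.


sigma_true = sigma_eng * (1 + epsilon_eng)
sigma_true = 344 * (1 + 0.207) = 415.208 MPa
epsilon_true = ln(1 + epsilon_eng)
epsilon_true = ln(1 + 0.207) = 0.188138
sigma_true * epsilon_true = 415.208 * 0.188138 = 78.12 MPa


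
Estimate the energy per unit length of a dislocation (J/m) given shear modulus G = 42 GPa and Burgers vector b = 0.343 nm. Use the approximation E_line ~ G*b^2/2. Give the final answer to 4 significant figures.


E = G*b^2/2
b = 0.343 nm = 3.43e-10 m
G = 42 GPa = 4.2e+10 Pa
E = 0.5 * 4.2e+10 * (3.43e-10)^2
E = 2.471e-09 J/m


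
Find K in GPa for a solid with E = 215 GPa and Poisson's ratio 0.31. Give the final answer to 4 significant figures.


K = E / (3*(1-2*nu))
K = 215 / (3*(1-2*0.31))
K = 188.6 GPa


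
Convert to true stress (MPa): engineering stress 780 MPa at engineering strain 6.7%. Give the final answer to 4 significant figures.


sigma_true = sigma_eng * (1 + epsilon_eng)
sigma_true = 780 * (1 + 0.067)
sigma_true = 832.3 MPa


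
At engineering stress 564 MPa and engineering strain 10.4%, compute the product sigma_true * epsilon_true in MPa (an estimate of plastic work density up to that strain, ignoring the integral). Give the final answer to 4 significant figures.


sigma_true = sigma_eng * (1 + epsilon_eng)
sigma_true = 564 * (1 + 0.104) = 622.656 MPa
epsilon_true = ln(1 + epsilon_eng)
epsilon_true = ln(1 + 0.104) = 0.0989399
sigma_true * epsilon_true = 622.656 * 0.0989399 = 61.61 MPa


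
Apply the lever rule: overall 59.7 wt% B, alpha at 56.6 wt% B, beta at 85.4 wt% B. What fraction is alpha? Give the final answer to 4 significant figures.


f_alpha = (C_beta - C0) / (C_beta - C_alpha)
f_alpha = (85.4 - 59.7) / (85.4 - 56.6)
f_alpha = 0.8924


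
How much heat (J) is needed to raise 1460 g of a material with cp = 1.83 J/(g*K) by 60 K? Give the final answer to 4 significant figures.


Q = m * cp * dT
Q = 1460 * 1.83 * 60
Q = 160300 J


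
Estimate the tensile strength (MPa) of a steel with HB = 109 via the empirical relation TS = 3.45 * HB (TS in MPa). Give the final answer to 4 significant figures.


TS (MPa) = 3.45 * HB
TS = 3.45 * 109
TS = 376.1 MPa


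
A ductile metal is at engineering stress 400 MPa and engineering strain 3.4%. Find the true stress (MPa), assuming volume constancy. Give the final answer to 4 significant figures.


sigma_true = sigma_eng * (1 + epsilon_eng)
sigma_true = 400 * (1 + 0.034)
sigma_true = 413.6 MPa


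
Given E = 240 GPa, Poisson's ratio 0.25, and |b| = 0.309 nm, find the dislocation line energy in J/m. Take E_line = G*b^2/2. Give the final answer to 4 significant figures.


Step 1: G = E / (2*(1+nu))
G = 240 / (2*(1+0.25)) = 96 GPa = 9.6e+10 Pa
Step 2: E_line = G*b^2/2
b = 0.309 nm = 3.09e-10 m
E_line = 0.5 * 9.6e+10 * (3.09e-10)^2 = 4.583e-09 J/m


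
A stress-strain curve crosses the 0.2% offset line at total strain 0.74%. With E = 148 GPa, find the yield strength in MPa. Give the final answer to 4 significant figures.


Offset strain = 0.002
Elastic strain at yield = total_strain - offset = 7.4e-03 - 0.002 = 5.4e-03
sigma_y = E * elastic_strain = 148000 * 5.4e-03
sigma_y = 799.2 MPa


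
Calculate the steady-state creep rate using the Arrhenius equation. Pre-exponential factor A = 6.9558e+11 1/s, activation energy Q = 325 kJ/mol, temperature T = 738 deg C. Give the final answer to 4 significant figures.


rate = A * exp(-Q / (R*T))
T = 738 + 273.15 = 1011.15 K
rate = 6.9558e+11 * exp(-325e3 / (8.314 * 1011.15))
rate = 1.129e-05 1/s


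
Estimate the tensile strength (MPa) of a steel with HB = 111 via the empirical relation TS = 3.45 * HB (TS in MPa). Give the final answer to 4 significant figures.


TS (MPa) = 3.45 * HB
TS = 3.45 * 111
TS = 383 MPa


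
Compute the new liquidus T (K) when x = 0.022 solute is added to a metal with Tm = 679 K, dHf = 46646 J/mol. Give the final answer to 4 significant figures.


dT = R*Tm^2*x / dHf
dT = 8.314 * 679^2 * 0.022 / 46646
dT = 1.80783 K
T_new = 679 - 1.80783 = 677.2 K


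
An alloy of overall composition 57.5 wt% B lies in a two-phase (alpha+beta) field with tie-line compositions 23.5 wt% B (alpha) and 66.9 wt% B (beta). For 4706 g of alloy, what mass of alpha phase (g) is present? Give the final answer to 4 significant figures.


f_alpha = (C_beta - C0) / (C_beta - C_alpha)
f_alpha = (66.9 - 57.5) / (66.9 - 23.5) = 0.21659
m_alpha = f_alpha * m_total = 0.21659 * 4706 = 1019 g


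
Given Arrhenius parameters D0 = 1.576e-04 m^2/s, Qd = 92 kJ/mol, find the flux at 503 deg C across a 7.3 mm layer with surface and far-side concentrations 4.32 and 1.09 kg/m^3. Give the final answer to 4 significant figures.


Step 1: D = D0 * exp(-Qd/(R*T))
T = 503 + 273.15 = 776.15 K
D = 1.576e-04 * exp(-92e3 / (8.314 * 776.15)) = 1.01336e-10 m^2/s
Step 2: J = D * (C1 - C2) / dx
J = 1.01336e-10 * (4.32 - 1.09) / 7.3e-03
J = 4.484e-08 kg/(m^2*s)


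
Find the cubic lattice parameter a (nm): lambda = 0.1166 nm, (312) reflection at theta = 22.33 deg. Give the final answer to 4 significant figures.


d = lambda / (2*sin(theta))
d = 0.1166 / (2*sin(22.33 deg))
d = 0.153445 nm
a = d * sqrt(h^2+k^2+l^2) = 0.153445 * sqrt(14)
a = 0.5741 nm


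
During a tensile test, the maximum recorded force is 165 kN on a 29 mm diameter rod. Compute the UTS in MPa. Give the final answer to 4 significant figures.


A0 = pi*(d/2)^2 = pi*(29/2)^2 = 660.52 mm^2
UTS = F_max / A0 = 165*1000 / 660.52
UTS = 249.8 MPa


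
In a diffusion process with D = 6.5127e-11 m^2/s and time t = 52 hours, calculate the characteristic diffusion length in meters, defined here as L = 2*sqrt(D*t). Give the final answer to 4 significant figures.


t = 52 hr = 187200 s
Diffusion length = 2*sqrt(D*t)
= 2*sqrt(6.5127e-11 * 187200)
= 6.983e-03 m


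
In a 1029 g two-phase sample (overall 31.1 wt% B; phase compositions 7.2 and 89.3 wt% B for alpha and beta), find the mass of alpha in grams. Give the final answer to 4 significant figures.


f_alpha = (C_beta - C0) / (C_beta - C_alpha)
f_alpha = (89.3 - 31.1) / (89.3 - 7.2) = 0.708892
m_alpha = f_alpha * m_total = 0.708892 * 1029 = 729.4 g


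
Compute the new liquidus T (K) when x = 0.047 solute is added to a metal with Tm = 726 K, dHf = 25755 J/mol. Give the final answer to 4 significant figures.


dT = R*Tm^2*x / dHf
dT = 8.314 * 726^2 * 0.047 / 25755
dT = 7.99686 K
T_new = 726 - 7.99686 = 718 K


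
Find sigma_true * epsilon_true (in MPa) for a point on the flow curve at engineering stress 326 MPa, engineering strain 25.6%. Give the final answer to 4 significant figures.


sigma_true = sigma_eng * (1 + epsilon_eng)
sigma_true = 326 * (1 + 0.256) = 409.456 MPa
epsilon_true = ln(1 + epsilon_eng)
epsilon_true = ln(1 + 0.256) = 0.227932
sigma_true * epsilon_true = 409.456 * 0.227932 = 93.33 MPa


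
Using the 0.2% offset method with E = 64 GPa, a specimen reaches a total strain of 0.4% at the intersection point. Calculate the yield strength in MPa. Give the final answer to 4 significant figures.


Offset strain = 0.002
Elastic strain at yield = total_strain - offset = 4e-03 - 0.002 = 2e-03
sigma_y = E * elastic_strain = 64000 * 2e-03
sigma_y = 128 MPa


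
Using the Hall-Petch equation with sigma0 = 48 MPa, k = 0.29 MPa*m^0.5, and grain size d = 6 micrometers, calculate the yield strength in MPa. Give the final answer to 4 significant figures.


sigma_y = sigma0 + k / sqrt(d)
d = 6 um = 6e-06 m
sigma_y = 48 + 0.29 / sqrt(6e-06)
sigma_y = 166.4 MPa


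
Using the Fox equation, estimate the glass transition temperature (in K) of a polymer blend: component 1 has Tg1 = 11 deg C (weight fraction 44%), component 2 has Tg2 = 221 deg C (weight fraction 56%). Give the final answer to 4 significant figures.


1/Tg = w1/Tg1 + w2/Tg2 (in Kelvin)
Tg1 = 284.15 K, Tg2 = 494.15 K
1/Tg = 0.44/284.15 + 0.56/494.15
Tg = 372.9 K


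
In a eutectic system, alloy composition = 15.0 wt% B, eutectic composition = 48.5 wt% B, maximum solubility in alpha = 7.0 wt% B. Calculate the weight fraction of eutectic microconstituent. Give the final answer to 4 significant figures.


f_primary = (C_e - C0) / (C_e - C_alpha_max)
f_primary = (48.5 - 15.0) / (48.5 - 7.0)
f_primary = 0.807229
f_eutectic = 1 - 0.807229 = 0.1928


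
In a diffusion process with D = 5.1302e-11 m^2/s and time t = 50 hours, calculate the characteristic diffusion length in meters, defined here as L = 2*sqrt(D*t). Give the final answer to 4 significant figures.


t = 50 hr = 180000 s
Diffusion length = 2*sqrt(D*t)
= 2*sqrt(5.1302e-11 * 180000)
= 6.078e-03 m


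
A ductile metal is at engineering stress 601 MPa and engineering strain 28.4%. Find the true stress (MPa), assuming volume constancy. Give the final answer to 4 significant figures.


sigma_true = sigma_eng * (1 + epsilon_eng)
sigma_true = 601 * (1 + 0.284)
sigma_true = 771.7 MPa


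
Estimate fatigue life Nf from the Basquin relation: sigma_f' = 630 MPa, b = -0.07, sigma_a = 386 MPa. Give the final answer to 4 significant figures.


sigma_a = sigma_f' * (2*Nf)^b
2*Nf = (sigma_a / sigma_f')^(1/b)
2*Nf = (386 / 630)^(1/-0.07)
2*Nf = 1094.79
Nf = 547.4 cycles


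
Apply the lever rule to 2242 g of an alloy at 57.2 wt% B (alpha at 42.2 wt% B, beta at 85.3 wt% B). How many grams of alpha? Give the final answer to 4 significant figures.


f_alpha = (C_beta - C0) / (C_beta - C_alpha)
f_alpha = (85.3 - 57.2) / (85.3 - 42.2) = 0.651972
m_alpha = f_alpha * m_total = 0.651972 * 2242 = 1462 g


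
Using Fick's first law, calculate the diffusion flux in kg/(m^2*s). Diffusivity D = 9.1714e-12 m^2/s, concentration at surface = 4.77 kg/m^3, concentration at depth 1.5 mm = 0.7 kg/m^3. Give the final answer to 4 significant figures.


J = -D * (dC/dx) = D * (C1 - C2) / dx
J = 9.1714e-12 * (4.77 - 0.7) / 1.5e-03
J = 2.489e-08 kg/(m^2*s)
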